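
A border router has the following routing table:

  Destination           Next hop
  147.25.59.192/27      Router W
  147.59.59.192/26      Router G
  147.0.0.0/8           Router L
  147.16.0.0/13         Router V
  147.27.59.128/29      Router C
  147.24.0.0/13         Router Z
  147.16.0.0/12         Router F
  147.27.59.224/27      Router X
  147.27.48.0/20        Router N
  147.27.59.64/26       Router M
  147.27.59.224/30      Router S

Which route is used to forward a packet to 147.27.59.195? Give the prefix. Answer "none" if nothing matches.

147.27.48.0/20

Entries matching 147.27.59.195:
  147.0.0.0/8 (147.0.0.0 - 147.255.255.255)
  147.16.0.0/12 (147.16.0.0 - 147.31.255.255)
  147.24.0.0/13 (147.24.0.0 - 147.31.255.255)
  147.27.48.0/20 (147.27.48.0 - 147.27.63.255)
Most specific is 147.27.48.0/20.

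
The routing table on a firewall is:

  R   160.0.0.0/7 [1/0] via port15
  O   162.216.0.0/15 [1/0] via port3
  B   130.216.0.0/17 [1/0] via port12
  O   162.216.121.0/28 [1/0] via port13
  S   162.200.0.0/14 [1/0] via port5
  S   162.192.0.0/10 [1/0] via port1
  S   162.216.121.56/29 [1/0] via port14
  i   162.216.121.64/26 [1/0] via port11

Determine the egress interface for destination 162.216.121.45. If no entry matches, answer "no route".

port3

Routes whose prefix contains 162.216.121.45:
  162.192.0.0/10 (162.192.0.0 - 162.255.255.255) -> port1
  162.216.0.0/15 (162.216.0.0 - 162.217.255.255) -> port3
More-specific entries that do NOT match:
  162.216.121.56/29 (162.216.121.56 - 162.216.121.63) does not contain 162.216.121.45
  162.216.121.0/28 (162.216.121.0 - 162.216.121.15) does not contain 162.216.121.45
  162.216.121.64/26 (162.216.121.64 - 162.216.121.127) does not contain 162.216.121.45
  130.216.0.0/17 (130.216.0.0 - 130.216.127.255) does not contain 162.216.121.45
Longest matching prefix is /15 -> interface port3.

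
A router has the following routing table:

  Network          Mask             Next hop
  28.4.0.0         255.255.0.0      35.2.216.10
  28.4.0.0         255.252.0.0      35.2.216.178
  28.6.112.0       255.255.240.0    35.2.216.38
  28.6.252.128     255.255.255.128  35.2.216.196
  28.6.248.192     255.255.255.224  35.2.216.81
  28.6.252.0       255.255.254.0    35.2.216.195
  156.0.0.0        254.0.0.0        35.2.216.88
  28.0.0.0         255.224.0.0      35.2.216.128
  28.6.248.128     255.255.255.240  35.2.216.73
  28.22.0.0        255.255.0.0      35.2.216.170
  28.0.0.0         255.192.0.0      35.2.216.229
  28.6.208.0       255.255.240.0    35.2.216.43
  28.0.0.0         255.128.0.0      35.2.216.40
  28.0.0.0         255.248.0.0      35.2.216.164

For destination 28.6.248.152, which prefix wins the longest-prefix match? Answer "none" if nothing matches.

Entries matching 28.6.248.152:
  28.0.0.0/9 (28.0.0.0 - 28.127.255.255)
  28.0.0.0/10 (28.0.0.0 - 28.63.255.255)
  28.0.0.0/11 (28.0.0.0 - 28.31.255.255)
  28.0.0.0/13 (28.0.0.0 - 28.7.255.255)
  28.4.0.0/14 (28.4.0.0 - 28.7.255.255)
Most specific is 28.4.0.0/14.

28.4.0.0/14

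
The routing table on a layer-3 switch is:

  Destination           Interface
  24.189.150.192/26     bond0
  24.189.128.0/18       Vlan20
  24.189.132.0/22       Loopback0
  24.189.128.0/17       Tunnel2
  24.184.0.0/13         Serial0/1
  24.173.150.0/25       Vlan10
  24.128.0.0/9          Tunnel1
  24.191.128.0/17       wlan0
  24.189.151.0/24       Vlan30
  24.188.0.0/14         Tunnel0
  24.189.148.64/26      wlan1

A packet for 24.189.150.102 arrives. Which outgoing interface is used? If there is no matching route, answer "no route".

Routes whose prefix contains 24.189.150.102:
  24.128.0.0/9 (24.128.0.0 - 24.255.255.255) -> Tunnel1
  24.184.0.0/13 (24.184.0.0 - 24.191.255.255) -> Serial0/1
  24.188.0.0/14 (24.188.0.0 - 24.191.255.255) -> Tunnel0
  24.189.128.0/17 (24.189.128.0 - 24.189.255.255) -> Tunnel2
  24.189.128.0/18 (24.189.128.0 - 24.189.191.255) -> Vlan20
More-specific entries that do NOT match:
  24.189.150.192/26 (24.189.150.192 - 24.189.150.255) does not contain 24.189.150.102
  24.189.148.64/26 (24.189.148.64 - 24.189.148.127) does not contain 24.189.150.102
  24.173.150.0/25 (24.173.150.0 - 24.173.150.127) does not contain 24.189.150.102
  24.189.151.0/24 (24.189.151.0 - 24.189.151.255) does not contain 24.189.150.102
  24.189.132.0/22 (24.189.132.0 - 24.189.135.255) does not contain 24.189.150.102
Longest matching prefix is /18 -> interface Vlan20.

Vlan20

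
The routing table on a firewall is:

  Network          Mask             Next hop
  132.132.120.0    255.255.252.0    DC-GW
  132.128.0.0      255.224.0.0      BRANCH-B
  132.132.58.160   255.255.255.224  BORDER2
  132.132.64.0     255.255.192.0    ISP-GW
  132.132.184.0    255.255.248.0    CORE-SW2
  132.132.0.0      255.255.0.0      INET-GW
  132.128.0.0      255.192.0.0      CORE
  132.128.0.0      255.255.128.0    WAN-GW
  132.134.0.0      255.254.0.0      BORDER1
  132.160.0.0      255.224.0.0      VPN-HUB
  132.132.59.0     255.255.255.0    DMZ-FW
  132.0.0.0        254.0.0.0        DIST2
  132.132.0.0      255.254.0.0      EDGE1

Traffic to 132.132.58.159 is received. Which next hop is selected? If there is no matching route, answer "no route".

INET-GW

Routes whose prefix contains 132.132.58.159:
  132.0.0.0/7 (132.0.0.0 - 133.255.255.255) -> DIST2
  132.128.0.0/10 (132.128.0.0 - 132.191.255.255) -> CORE
  132.128.0.0/11 (132.128.0.0 - 132.159.255.255) -> BRANCH-B
  132.132.0.0/15 (132.132.0.0 - 132.133.255.255) -> EDGE1
  132.132.0.0/16 (132.132.0.0 - 132.132.255.255) -> INET-GW
More-specific entries that do NOT match:
  132.132.58.160/27 (132.132.58.160 - 132.132.58.191) does not contain 132.132.58.159
  132.132.59.0/24 (132.132.59.0 - 132.132.59.255) does not contain 132.132.58.159
  132.132.120.0/22 (132.132.120.0 - 132.132.123.255) does not contain 132.132.58.159
  132.132.184.0/21 (132.132.184.0 - 132.132.191.255) does not contain 132.132.58.159
  132.132.64.0/18 (132.132.64.0 - 132.132.127.255) does not contain 132.132.58.159
  132.128.0.0/17 (132.128.0.0 - 132.128.127.255) does not contain 132.132.58.159
Longest matching prefix is /16 -> next hop INET-GW.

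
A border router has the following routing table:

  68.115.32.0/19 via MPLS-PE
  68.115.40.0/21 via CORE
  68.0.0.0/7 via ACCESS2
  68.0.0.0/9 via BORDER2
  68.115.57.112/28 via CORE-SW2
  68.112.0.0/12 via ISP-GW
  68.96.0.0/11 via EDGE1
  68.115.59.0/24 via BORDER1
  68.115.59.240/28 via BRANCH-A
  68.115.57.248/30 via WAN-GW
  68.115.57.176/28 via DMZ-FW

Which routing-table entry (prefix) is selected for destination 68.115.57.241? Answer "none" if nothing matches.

68.115.32.0/19

Entries matching 68.115.57.241:
  68.0.0.0/7 (68.0.0.0 - 69.255.255.255)
  68.0.0.0/9 (68.0.0.0 - 68.127.255.255)
  68.96.0.0/11 (68.96.0.0 - 68.127.255.255)
  68.112.0.0/12 (68.112.0.0 - 68.127.255.255)
  68.115.32.0/19 (68.115.32.0 - 68.115.63.255)
Most specific is 68.115.32.0/19.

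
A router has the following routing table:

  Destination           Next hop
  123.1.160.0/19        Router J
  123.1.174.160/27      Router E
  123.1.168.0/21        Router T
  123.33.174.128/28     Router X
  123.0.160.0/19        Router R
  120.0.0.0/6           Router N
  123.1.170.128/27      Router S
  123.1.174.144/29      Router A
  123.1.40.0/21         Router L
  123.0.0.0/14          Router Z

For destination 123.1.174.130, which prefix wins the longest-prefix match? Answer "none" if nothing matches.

Entries matching 123.1.174.130:
  120.0.0.0/6 (120.0.0.0 - 123.255.255.255)
  123.0.0.0/14 (123.0.0.0 - 123.3.255.255)
  123.1.160.0/19 (123.1.160.0 - 123.1.191.255)
  123.1.168.0/21 (123.1.168.0 - 123.1.175.255)
Most specific is 123.1.168.0/21.

123.1.168.0/21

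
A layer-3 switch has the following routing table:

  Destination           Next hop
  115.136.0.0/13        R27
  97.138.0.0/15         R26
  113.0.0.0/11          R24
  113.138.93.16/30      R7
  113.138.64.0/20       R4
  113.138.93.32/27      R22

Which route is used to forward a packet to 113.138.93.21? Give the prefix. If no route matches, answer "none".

none

113.138.93.21 is outside every listed prefix and there is no default route.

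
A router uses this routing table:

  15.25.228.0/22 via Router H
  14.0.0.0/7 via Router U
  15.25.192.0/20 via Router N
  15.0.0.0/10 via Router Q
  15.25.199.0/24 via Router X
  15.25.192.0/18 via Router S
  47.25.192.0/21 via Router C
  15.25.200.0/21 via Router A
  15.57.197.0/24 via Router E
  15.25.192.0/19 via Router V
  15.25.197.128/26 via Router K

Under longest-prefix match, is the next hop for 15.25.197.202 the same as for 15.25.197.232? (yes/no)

yes

15.25.197.202: longest match 15.25.192.0/20 -> Router N
15.25.197.232: longest match 15.25.192.0/20 -> Router N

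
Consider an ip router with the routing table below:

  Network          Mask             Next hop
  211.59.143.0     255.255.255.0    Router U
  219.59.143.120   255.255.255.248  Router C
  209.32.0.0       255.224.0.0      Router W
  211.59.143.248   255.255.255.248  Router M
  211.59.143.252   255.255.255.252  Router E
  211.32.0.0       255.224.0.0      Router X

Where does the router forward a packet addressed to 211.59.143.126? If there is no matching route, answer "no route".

Routes whose prefix contains 211.59.143.126:
  211.32.0.0/11 (211.32.0.0 - 211.63.255.255) -> Router X
  211.59.143.0/24 (211.59.143.0 - 211.59.143.255) -> Router U
More-specific entries that do NOT match:
  211.59.143.252/30 (211.59.143.252 - 211.59.143.255) does not contain 211.59.143.126
  219.59.143.120/29 (219.59.143.120 - 219.59.143.127) does not contain 211.59.143.126
  211.59.143.248/29 (211.59.143.248 - 211.59.143.255) does not contain 211.59.143.126
Longest matching prefix is /24 -> next hop Router U.

Router U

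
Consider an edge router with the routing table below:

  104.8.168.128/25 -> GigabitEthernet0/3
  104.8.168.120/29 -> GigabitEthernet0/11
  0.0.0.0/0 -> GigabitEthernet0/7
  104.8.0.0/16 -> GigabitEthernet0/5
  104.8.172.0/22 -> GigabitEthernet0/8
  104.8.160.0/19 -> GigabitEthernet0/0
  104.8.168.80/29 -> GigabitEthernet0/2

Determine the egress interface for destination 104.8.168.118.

Routes whose prefix contains 104.8.168.118:
  0.0.0.0/0 (default, matches everything) -> GigabitEthernet0/7
  104.8.0.0/16 (104.8.0.0 - 104.8.255.255) -> GigabitEthernet0/5
  104.8.160.0/19 (104.8.160.0 - 104.8.191.255) -> GigabitEthernet0/0
More-specific entries that do NOT match:
  104.8.168.120/29 (104.8.168.120 - 104.8.168.127) does not contain 104.8.168.118
  104.8.168.80/29 (104.8.168.80 - 104.8.168.87) does not contain 104.8.168.118
  104.8.168.128/25 (104.8.168.128 - 104.8.168.255) does not contain 104.8.168.118
  104.8.172.0/22 (104.8.172.0 - 104.8.175.255) does not contain 104.8.168.118
Longest matching prefix is /19 -> interface GigabitEthernet0/0.

GigabitEthernet0/0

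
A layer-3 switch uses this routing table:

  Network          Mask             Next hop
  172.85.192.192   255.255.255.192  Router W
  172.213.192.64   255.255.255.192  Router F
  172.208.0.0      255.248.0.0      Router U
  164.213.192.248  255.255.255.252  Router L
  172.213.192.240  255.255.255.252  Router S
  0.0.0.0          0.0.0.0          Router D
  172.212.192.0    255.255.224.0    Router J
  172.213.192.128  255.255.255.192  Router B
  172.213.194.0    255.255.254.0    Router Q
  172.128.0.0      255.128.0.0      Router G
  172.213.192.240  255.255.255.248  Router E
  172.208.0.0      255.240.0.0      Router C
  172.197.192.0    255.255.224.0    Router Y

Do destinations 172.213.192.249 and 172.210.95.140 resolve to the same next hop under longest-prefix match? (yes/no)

172.213.192.249: longest match 172.208.0.0/13 -> Router U
172.210.95.140: longest match 172.208.0.0/13 -> Router U

yes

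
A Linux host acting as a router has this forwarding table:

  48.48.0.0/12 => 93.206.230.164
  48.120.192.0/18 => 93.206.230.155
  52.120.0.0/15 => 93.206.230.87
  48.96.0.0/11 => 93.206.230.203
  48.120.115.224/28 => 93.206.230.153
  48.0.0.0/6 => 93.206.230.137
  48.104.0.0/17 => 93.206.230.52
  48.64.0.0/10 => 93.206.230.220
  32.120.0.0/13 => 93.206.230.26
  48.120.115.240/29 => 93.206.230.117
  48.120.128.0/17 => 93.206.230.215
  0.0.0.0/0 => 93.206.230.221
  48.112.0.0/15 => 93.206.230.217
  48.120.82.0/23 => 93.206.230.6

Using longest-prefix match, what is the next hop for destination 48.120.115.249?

93.206.230.203

Routes whose prefix contains 48.120.115.249:
  0.0.0.0/0 (default, matches everything) -> 93.206.230.221
  48.0.0.0/6 (48.0.0.0 - 51.255.255.255) -> 93.206.230.137
  48.64.0.0/10 (48.64.0.0 - 48.127.255.255) -> 93.206.230.220
  48.96.0.0/11 (48.96.0.0 - 48.127.255.255) -> 93.206.230.203
More-specific entries that do NOT match:
  48.120.115.240/29 (48.120.115.240 - 48.120.115.247) does not contain 48.120.115.249
  48.120.115.224/28 (48.120.115.224 - 48.120.115.239) does not contain 48.120.115.249
  48.120.82.0/23 (48.120.82.0 - 48.120.83.255) does not contain 48.120.115.249
  48.120.192.0/18 (48.120.192.0 - 48.120.255.255) does not contain 48.120.115.249
  48.104.0.0/17 (48.104.0.0 - 48.104.127.255) does not contain 48.120.115.249
  48.120.128.0/17 (48.120.128.0 - 48.120.255.255) does not contain 48.120.115.249
  52.120.0.0/15 (52.120.0.0 - 52.121.255.255) does not contain 48.120.115.249
  48.112.0.0/15 (48.112.0.0 - 48.113.255.255) does not contain 48.120.115.249
  32.120.0.0/13 (32.120.0.0 - 32.127.255.255) does not contain 48.120.115.249
  48.48.0.0/12 (48.48.0.0 - 48.63.255.255) does not contain 48.120.115.249
Longest matching prefix is /11 -> next hop 93.206.230.203.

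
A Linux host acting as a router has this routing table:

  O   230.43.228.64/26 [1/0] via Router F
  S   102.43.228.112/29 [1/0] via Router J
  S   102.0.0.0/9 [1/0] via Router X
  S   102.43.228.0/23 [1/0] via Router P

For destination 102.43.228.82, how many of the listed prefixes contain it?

Prefixes containing 102.43.228.82:
  102.0.0.0/9 (102.0.0.0 - 102.127.255.255)
  102.43.228.0/23 (102.43.228.0 - 102.43.229.255)
Total matching entries: 2.

2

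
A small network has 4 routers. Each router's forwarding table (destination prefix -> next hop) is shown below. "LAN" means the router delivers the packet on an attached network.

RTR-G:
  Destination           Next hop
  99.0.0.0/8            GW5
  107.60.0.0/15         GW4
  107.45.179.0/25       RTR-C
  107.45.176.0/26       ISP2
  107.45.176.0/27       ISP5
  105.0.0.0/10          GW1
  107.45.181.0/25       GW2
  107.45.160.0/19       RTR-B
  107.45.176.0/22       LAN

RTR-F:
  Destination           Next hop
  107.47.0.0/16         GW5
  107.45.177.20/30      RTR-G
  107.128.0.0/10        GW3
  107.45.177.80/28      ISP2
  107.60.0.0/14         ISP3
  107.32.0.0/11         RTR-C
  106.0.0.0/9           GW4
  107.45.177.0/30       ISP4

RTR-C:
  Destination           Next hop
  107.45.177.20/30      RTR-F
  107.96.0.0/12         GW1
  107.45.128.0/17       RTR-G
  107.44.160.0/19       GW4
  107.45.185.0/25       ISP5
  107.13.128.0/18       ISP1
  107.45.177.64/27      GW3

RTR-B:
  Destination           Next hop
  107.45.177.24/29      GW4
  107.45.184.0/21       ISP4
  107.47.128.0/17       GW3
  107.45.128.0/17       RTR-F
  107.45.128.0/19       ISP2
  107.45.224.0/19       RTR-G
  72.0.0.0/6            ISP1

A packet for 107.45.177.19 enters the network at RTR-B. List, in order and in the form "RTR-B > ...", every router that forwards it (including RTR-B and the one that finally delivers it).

RTR-B > RTR-F > RTR-C > RTR-G

At RTR-B: longest match for 107.45.177.19 is 107.45.128.0/17 -> RTR-F
At RTR-F: longest match for 107.45.177.19 is 107.32.0.0/11 -> RTR-C
At RTR-C: longest match for 107.45.177.19 is 107.45.128.0/17 -> RTR-G
At RTR-G: longest match for 107.45.177.19 is 107.45.176.0/22 -> LAN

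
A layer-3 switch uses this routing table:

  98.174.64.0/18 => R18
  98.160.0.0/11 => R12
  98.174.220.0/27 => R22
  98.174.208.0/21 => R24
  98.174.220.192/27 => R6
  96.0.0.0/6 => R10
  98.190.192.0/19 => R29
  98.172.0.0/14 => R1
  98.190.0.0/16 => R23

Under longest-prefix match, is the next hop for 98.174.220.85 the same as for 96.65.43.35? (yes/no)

98.174.220.85: longest match 98.172.0.0/14 -> R1
96.65.43.35: longest match 96.0.0.0/6 -> R10

no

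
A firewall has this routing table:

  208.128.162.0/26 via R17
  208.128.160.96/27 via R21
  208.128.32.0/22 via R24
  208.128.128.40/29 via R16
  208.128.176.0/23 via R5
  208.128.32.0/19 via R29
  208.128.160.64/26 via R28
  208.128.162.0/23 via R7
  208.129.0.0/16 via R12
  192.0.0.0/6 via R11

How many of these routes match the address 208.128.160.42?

0

No listed prefix contains 208.128.160.42.
Total matching entries: 0.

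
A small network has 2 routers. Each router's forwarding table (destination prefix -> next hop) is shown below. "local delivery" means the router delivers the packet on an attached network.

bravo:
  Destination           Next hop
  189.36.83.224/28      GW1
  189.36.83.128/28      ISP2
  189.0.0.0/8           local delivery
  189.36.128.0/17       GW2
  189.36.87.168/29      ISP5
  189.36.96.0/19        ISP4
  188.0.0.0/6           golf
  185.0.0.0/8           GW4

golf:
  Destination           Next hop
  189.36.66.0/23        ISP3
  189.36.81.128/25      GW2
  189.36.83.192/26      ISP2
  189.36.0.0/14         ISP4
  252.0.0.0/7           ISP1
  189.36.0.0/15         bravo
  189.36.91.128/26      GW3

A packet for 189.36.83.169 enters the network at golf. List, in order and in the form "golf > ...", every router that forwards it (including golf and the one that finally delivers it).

golf > bravo

At golf: longest match for 189.36.83.169 is 189.36.0.0/15 -> bravo
At bravo: longest match for 189.36.83.169 is 189.0.0.0/8 -> local delivery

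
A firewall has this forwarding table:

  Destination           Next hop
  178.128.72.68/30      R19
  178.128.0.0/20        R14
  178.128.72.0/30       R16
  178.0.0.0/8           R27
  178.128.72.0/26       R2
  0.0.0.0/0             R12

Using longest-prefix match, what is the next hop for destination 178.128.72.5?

Routes whose prefix contains 178.128.72.5:
  0.0.0.0/0 (default, matches everything) -> R12
  178.0.0.0/8 (178.0.0.0 - 178.255.255.255) -> R27
  178.128.72.0/26 (178.128.72.0 - 178.128.72.63) -> R2
More-specific entries that do NOT match:
  178.128.72.68/30 (178.128.72.68 - 178.128.72.71) does not contain 178.128.72.5
  178.128.72.0/30 (178.128.72.0 - 178.128.72.3) does not contain 178.128.72.5
Longest matching prefix is /26 -> next hop R2.

R2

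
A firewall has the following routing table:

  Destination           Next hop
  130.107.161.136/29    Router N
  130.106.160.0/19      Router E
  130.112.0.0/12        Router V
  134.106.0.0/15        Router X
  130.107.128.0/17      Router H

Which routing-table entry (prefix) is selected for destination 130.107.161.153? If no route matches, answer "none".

Entries matching 130.107.161.153:
  130.107.128.0/17 (130.107.128.0 - 130.107.255.255)
Most specific is 130.107.128.0/17.

130.107.128.0/17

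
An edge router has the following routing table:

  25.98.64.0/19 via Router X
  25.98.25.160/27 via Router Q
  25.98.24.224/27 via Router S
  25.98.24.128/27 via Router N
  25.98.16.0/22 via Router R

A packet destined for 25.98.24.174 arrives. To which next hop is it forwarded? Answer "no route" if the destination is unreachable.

no route

No entry's prefix contains 25.98.24.174; there is no default route.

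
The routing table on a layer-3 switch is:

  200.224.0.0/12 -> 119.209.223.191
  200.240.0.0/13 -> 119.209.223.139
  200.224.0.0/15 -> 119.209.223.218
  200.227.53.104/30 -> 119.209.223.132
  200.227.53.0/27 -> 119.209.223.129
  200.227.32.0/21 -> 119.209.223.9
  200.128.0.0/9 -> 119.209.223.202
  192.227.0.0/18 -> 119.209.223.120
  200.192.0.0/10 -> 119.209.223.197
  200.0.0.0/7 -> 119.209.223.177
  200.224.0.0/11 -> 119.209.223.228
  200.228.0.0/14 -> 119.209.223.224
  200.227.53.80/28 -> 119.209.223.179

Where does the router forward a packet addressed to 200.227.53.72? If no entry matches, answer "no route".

119.209.223.191

Routes whose prefix contains 200.227.53.72:
  200.0.0.0/7 (200.0.0.0 - 201.255.255.255) -> 119.209.223.177
  200.128.0.0/9 (200.128.0.0 - 200.255.255.255) -> 119.209.223.202
  200.192.0.0/10 (200.192.0.0 - 200.255.255.255) -> 119.209.223.197
  200.224.0.0/11 (200.224.0.0 - 200.255.255.255) -> 119.209.223.228
  200.224.0.0/12 (200.224.0.0 - 200.239.255.255) -> 119.209.223.191
More-specific entries that do NOT match:
  200.227.53.104/30 (200.227.53.104 - 200.227.53.107) does not contain 200.227.53.72
  200.227.53.80/28 (200.227.53.80 - 200.227.53.95) does not contain 200.227.53.72
  200.227.53.0/27 (200.227.53.0 - 200.227.53.31) does not contain 200.227.53.72
  200.227.32.0/21 (200.227.32.0 - 200.227.39.255) does not contain 200.227.53.72
  192.227.0.0/18 (192.227.0.0 - 192.227.63.255) does not contain 200.227.53.72
  200.224.0.0/15 (200.224.0.0 - 200.225.255.255) does not contain 200.227.53.72
  200.228.0.0/14 (200.228.0.0 - 200.231.255.255) does not contain 200.227.53.72
  200.240.0.0/13 (200.240.0.0 - 200.247.255.255) does not contain 200.227.53.72
Longest matching prefix is /12 -> next hop 119.209.223.191.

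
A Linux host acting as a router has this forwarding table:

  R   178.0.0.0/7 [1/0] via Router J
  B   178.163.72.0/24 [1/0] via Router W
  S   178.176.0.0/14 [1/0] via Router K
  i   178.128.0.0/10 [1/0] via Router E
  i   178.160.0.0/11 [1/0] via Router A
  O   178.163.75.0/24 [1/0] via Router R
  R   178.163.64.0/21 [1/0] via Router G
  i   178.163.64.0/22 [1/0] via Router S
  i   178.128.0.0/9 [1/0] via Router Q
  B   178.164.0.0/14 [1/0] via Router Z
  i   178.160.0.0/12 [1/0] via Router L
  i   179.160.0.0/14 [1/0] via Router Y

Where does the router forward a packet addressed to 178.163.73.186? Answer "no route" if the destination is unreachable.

Router L

Routes whose prefix contains 178.163.73.186:
  178.0.0.0/7 (178.0.0.0 - 179.255.255.255) -> Router J
  178.128.0.0/9 (178.128.0.0 - 178.255.255.255) -> Router Q
  178.128.0.0/10 (178.128.0.0 - 178.191.255.255) -> Router E
  178.160.0.0/11 (178.160.0.0 - 178.191.255.255) -> Router A
  178.160.0.0/12 (178.160.0.0 - 178.175.255.255) -> Router L
More-specific entries that do NOT match:
  178.163.72.0/24 (178.163.72.0 - 178.163.72.255) does not contain 178.163.73.186
  178.163.75.0/24 (178.163.75.0 - 178.163.75.255) does not contain 178.163.73.186
  178.163.64.0/22 (178.163.64.0 - 178.163.67.255) does not contain 178.163.73.186
  178.163.64.0/21 (178.163.64.0 - 178.163.71.255) does not contain 178.163.73.186
  178.176.0.0/14 (178.176.0.0 - 178.179.255.255) does not contain 178.163.73.186
  178.164.0.0/14 (178.164.0.0 - 178.167.255.255) does not contain 178.163.73.186
  179.160.0.0/14 (179.160.0.0 - 179.163.255.255) does not contain 178.163.73.186
Longest matching prefix is /12 -> next hop Router L.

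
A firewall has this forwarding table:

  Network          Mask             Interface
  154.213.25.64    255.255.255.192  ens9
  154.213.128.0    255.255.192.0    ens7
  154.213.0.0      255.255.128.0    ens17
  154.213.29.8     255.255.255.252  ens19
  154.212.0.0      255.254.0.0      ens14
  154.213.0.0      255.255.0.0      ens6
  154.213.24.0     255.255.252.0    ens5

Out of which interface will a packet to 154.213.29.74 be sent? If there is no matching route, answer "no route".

ens17

Routes whose prefix contains 154.213.29.74:
  154.212.0.0/15 (154.212.0.0 - 154.213.255.255) -> ens14
  154.213.0.0/16 (154.213.0.0 - 154.213.255.255) -> ens6
  154.213.0.0/17 (154.213.0.0 - 154.213.127.255) -> ens17
More-specific entries that do NOT match:
  154.213.29.8/30 (154.213.29.8 - 154.213.29.11) does not contain 154.213.29.74
  154.213.25.64/26 (154.213.25.64 - 154.213.25.127) does not contain 154.213.29.74
  154.213.24.0/22 (154.213.24.0 - 154.213.27.255) does not contain 154.213.29.74
  154.213.128.0/18 (154.213.128.0 - 154.213.191.255) does not contain 154.213.29.74
Longest matching prefix is /17 -> interface ens17.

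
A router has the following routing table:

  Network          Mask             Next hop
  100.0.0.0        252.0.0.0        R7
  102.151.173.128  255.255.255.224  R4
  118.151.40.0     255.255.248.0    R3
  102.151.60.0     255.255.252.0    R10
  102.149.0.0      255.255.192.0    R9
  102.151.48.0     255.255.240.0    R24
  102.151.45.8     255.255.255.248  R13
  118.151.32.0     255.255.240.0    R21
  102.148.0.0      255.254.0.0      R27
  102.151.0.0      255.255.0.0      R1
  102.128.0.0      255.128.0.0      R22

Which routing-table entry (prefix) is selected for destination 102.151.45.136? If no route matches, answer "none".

102.151.0.0/16

Entries matching 102.151.45.136:
  100.0.0.0/6 (100.0.0.0 - 103.255.255.255)
  102.128.0.0/9 (102.128.0.0 - 102.255.255.255)
  102.151.0.0/16 (102.151.0.0 - 102.151.255.255)
Most specific is 102.151.0.0/16.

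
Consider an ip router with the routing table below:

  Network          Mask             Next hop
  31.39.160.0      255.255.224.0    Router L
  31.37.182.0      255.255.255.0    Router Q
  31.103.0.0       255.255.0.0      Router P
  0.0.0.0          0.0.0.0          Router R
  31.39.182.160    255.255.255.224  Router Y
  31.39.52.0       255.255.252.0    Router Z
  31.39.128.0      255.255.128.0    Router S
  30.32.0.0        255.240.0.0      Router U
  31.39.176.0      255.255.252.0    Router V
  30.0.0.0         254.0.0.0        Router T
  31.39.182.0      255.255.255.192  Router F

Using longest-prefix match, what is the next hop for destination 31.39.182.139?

Router L

Routes whose prefix contains 31.39.182.139:
  0.0.0.0/0 (default, matches everything) -> Router R
  30.0.0.0/7 (30.0.0.0 - 31.255.255.255) -> Router T
  31.39.128.0/17 (31.39.128.0 - 31.39.255.255) -> Router S
  31.39.160.0/19 (31.39.160.0 - 31.39.191.255) -> Router L
More-specific entries that do NOT match:
  31.39.182.160/27 (31.39.182.160 - 31.39.182.191) does not contain 31.39.182.139
  31.39.182.0/26 (31.39.182.0 - 31.39.182.63) does not contain 31.39.182.139
  31.37.182.0/24 (31.37.182.0 - 31.37.182.255) does not contain 31.39.182.139
  31.39.52.0/22 (31.39.52.0 - 31.39.55.255) does not contain 31.39.182.139
  31.39.176.0/22 (31.39.176.0 - 31.39.179.255) does not contain 31.39.182.139
Longest matching prefix is /19 -> next hop Router L.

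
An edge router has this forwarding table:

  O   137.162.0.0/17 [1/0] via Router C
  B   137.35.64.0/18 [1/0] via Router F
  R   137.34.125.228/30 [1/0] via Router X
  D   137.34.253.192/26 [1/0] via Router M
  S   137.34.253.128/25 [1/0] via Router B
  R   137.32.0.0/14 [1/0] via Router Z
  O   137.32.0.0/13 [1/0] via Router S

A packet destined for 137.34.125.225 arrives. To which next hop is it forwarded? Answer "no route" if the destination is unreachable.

Router Z

Routes whose prefix contains 137.34.125.225:
  137.32.0.0/13 (137.32.0.0 - 137.39.255.255) -> Router S
  137.32.0.0/14 (137.32.0.0 - 137.35.255.255) -> Router Z
More-specific entries that do NOT match:
  137.34.125.228/30 (137.34.125.228 - 137.34.125.231) does not contain 137.34.125.225
  137.34.253.192/26 (137.34.253.192 - 137.34.253.255) does not contain 137.34.125.225
  137.34.253.128/25 (137.34.253.128 - 137.34.253.255) does not contain 137.34.125.225
  137.35.64.0/18 (137.35.64.0 - 137.35.127.255) does not contain 137.34.125.225
  137.162.0.0/17 (137.162.0.0 - 137.162.127.255) does not contain 137.34.125.225
Longest matching prefix is /14 -> next hop Router Z.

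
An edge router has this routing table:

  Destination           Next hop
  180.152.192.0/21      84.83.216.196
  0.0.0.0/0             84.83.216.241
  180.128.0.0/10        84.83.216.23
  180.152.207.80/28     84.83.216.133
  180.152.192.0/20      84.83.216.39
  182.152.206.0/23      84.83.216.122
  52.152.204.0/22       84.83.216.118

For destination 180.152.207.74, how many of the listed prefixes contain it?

3

Prefixes containing 180.152.207.74:
  0.0.0.0/0 (default, matches everything)
  180.128.0.0/10 (180.128.0.0 - 180.191.255.255)
  180.152.192.0/20 (180.152.192.0 - 180.152.207.255)
Total matching entries: 3.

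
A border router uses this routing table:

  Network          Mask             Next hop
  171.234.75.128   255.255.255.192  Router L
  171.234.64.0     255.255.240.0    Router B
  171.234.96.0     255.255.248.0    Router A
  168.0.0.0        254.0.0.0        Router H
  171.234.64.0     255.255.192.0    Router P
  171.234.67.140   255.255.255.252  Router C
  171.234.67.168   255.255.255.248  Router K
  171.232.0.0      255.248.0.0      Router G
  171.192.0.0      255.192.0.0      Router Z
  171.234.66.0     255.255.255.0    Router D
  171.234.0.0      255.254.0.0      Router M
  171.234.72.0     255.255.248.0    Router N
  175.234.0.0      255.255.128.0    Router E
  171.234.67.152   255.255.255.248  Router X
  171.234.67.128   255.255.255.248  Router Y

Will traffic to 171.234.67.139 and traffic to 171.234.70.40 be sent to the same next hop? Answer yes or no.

yes

171.234.67.139: longest match 171.234.64.0/20 -> Router B
171.234.70.40: longest match 171.234.64.0/20 -> Router B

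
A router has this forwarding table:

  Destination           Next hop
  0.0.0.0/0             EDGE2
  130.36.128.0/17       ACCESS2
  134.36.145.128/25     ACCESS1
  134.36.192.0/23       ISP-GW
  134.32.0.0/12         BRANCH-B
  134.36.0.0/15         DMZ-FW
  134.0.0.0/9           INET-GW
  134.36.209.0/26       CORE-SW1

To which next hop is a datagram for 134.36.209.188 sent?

Routes whose prefix contains 134.36.209.188:
  0.0.0.0/0 (default, matches everything) -> EDGE2
  134.0.0.0/9 (134.0.0.0 - 134.127.255.255) -> INET-GW
  134.32.0.0/12 (134.32.0.0 - 134.47.255.255) -> BRANCH-B
  134.36.0.0/15 (134.36.0.0 - 134.37.255.255) -> DMZ-FW
More-specific entries that do NOT match:
  134.36.209.0/26 (134.36.209.0 - 134.36.209.63) does not contain 134.36.209.188
  134.36.145.128/25 (134.36.145.128 - 134.36.145.255) does not contain 134.36.209.188
  134.36.192.0/23 (134.36.192.0 - 134.36.193.255) does not contain 134.36.209.188
  130.36.128.0/17 (130.36.128.0 - 130.36.255.255) does not contain 134.36.209.188
Longest matching prefix is /15 -> next hop DMZ-FW.

DMZ-FW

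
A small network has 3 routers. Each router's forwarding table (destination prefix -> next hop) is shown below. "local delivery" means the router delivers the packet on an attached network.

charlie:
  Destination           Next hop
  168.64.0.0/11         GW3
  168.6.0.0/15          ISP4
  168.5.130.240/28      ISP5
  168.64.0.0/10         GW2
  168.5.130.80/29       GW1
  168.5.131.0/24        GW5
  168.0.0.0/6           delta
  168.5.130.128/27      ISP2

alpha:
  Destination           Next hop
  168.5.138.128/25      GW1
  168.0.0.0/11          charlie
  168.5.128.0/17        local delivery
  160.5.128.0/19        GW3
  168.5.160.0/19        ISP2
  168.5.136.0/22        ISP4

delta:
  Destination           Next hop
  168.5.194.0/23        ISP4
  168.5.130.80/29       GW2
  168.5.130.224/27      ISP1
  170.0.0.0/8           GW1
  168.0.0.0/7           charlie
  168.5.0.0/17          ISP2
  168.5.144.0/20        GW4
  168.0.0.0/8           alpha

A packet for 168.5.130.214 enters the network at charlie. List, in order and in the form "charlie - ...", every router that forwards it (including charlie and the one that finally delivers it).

charlie - delta - alpha

At charlie: longest match for 168.5.130.214 is 168.0.0.0/6 -> delta
At delta: longest match for 168.5.130.214 is 168.0.0.0/8 -> alpha
At alpha: longest match for 168.5.130.214 is 168.5.128.0/17 -> local delivery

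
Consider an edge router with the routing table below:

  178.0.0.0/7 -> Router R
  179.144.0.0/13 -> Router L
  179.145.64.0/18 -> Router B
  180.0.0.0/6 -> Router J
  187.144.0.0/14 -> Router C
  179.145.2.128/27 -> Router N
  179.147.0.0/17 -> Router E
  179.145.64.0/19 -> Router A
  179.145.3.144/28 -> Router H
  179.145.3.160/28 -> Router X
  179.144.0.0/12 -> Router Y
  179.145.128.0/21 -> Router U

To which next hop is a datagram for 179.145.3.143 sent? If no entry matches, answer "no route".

Routes whose prefix contains 179.145.3.143:
  178.0.0.0/7 (178.0.0.0 - 179.255.255.255) -> Router R
  179.144.0.0/12 (179.144.0.0 - 179.159.255.255) -> Router Y
  179.144.0.0/13 (179.144.0.0 - 179.151.255.255) -> Router L
More-specific entries that do NOT match:
  179.145.3.144/28 (179.145.3.144 - 179.145.3.159) does not contain 179.145.3.143
  179.145.3.160/28 (179.145.3.160 - 179.145.3.175) does not contain 179.145.3.143
  179.145.2.128/27 (179.145.2.128 - 179.145.2.159) does not contain 179.145.3.143
  179.145.128.0/21 (179.145.128.0 - 179.145.135.255) does not contain 179.145.3.143
  179.145.64.0/19 (179.145.64.0 - 179.145.95.255) does not contain 179.145.3.143
  179.145.64.0/18 (179.145.64.0 - 179.145.127.255) does not contain 179.145.3.143
  179.147.0.0/17 (179.147.0.0 - 179.147.127.255) does not contain 179.145.3.143
  187.144.0.0/14 (187.144.0.0 - 187.147.255.255) does not contain 179.145.3.143
Longest matching prefix is /13 -> next hop Router L.

Router L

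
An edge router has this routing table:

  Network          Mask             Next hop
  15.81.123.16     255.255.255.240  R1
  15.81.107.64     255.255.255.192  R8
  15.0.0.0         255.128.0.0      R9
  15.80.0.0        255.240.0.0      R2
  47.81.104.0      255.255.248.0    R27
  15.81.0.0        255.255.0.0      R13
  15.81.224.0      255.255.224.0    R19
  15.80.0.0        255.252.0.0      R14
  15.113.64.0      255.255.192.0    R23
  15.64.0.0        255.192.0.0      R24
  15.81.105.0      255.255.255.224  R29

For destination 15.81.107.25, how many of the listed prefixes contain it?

Prefixes containing 15.81.107.25:
  15.0.0.0/9 (15.0.0.0 - 15.127.255.255)
  15.64.0.0/10 (15.64.0.0 - 15.127.255.255)
  15.80.0.0/12 (15.80.0.0 - 15.95.255.255)
  15.80.0.0/14 (15.80.0.0 - 15.83.255.255)
  15.81.0.0/16 (15.81.0.0 - 15.81.255.255)
Total matching entries: 5.

5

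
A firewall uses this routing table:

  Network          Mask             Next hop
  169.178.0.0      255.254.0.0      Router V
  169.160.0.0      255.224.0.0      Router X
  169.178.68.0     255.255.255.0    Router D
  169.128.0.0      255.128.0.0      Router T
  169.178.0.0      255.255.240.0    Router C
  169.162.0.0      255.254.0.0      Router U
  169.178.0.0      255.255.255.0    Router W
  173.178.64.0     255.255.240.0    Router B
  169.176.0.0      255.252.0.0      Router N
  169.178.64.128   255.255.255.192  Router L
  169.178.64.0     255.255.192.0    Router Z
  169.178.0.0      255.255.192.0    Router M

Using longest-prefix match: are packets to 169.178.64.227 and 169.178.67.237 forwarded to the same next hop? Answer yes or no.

yes

169.178.64.227: longest match 169.178.64.0/18 -> Router Z
169.178.67.237: longest match 169.178.64.0/18 -> Router Z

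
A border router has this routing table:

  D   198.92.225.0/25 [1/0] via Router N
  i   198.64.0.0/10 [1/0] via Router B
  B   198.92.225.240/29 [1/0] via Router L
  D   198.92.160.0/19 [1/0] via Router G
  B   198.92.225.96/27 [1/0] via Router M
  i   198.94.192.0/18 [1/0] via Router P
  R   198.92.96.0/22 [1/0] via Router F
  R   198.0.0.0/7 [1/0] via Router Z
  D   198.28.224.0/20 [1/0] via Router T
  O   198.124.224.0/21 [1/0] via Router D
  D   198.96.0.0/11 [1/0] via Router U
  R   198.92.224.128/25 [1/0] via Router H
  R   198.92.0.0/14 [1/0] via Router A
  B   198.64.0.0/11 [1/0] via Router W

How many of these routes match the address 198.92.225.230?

Prefixes containing 198.92.225.230:
  198.0.0.0/7 (198.0.0.0 - 199.255.255.255)
  198.64.0.0/10 (198.64.0.0 - 198.127.255.255)
  198.64.0.0/11 (198.64.0.0 - 198.95.255.255)
  198.92.0.0/14 (198.92.0.0 - 198.95.255.255)
Total matching entries: 4.

4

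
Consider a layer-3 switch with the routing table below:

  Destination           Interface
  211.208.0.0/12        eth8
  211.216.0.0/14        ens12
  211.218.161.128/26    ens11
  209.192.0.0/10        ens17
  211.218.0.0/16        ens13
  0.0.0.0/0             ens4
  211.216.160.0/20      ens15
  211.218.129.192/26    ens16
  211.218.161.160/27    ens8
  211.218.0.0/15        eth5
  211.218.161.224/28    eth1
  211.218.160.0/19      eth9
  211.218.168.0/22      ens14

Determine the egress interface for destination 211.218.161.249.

eth9

Routes whose prefix contains 211.218.161.249:
  0.0.0.0/0 (default, matches everything) -> ens4
  211.208.0.0/12 (211.208.0.0 - 211.223.255.255) -> eth8
  211.216.0.0/14 (211.216.0.0 - 211.219.255.255) -> ens12
  211.218.0.0/15 (211.218.0.0 - 211.219.255.255) -> eth5
  211.218.0.0/16 (211.218.0.0 - 211.218.255.255) -> ens13
  211.218.160.0/19 (211.218.160.0 - 211.218.191.255) -> eth9
More-specific entries that do NOT match:
  211.218.161.224/28 (211.218.161.224 - 211.218.161.239) does not contain 211.218.161.249
  211.218.161.160/27 (211.218.161.160 - 211.218.161.191) does not contain 211.218.161.249
  211.218.161.128/26 (211.218.161.128 - 211.218.161.191) does not contain 211.218.161.249
  211.218.129.192/26 (211.218.129.192 - 211.218.129.255) does not contain 211.218.161.249
  211.218.168.0/22 (211.218.168.0 - 211.218.171.255) does not contain 211.218.161.249
  211.216.160.0/20 (211.216.160.0 - 211.216.175.255) does not contain 211.218.161.249
Longest matching prefix is /19 -> interface eth9.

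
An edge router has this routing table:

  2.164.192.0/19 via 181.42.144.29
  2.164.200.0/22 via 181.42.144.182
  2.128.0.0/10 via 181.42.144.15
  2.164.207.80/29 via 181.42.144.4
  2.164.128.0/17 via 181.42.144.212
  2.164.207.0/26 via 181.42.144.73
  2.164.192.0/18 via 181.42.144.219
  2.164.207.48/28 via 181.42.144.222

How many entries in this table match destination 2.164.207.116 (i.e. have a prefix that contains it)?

Prefixes containing 2.164.207.116:
  2.128.0.0/10 (2.128.0.0 - 2.191.255.255)
  2.164.128.0/17 (2.164.128.0 - 2.164.255.255)
  2.164.192.0/18 (2.164.192.0 - 2.164.255.255)
  2.164.192.0/19 (2.164.192.0 - 2.164.223.255)
Total matching entries: 4.

4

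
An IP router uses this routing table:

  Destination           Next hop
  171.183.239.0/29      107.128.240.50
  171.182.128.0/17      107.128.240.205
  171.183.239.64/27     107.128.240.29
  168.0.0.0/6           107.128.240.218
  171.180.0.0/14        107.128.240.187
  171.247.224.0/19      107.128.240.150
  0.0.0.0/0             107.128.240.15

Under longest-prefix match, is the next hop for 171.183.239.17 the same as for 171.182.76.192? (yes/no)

171.183.239.17: longest match 171.180.0.0/14 -> 107.128.240.187
171.182.76.192: longest match 171.180.0.0/14 -> 107.128.240.187

yes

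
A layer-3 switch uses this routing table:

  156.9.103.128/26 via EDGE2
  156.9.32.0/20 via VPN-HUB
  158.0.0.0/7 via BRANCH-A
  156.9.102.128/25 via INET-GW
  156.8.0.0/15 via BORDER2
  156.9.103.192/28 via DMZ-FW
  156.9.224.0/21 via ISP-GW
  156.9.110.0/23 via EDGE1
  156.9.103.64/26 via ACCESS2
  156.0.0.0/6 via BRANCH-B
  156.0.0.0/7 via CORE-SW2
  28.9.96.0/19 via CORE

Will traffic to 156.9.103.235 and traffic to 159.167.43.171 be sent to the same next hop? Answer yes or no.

156.9.103.235: longest match 156.8.0.0/15 -> BORDER2
159.167.43.171: longest match 158.0.0.0/7 -> BRANCH-A

no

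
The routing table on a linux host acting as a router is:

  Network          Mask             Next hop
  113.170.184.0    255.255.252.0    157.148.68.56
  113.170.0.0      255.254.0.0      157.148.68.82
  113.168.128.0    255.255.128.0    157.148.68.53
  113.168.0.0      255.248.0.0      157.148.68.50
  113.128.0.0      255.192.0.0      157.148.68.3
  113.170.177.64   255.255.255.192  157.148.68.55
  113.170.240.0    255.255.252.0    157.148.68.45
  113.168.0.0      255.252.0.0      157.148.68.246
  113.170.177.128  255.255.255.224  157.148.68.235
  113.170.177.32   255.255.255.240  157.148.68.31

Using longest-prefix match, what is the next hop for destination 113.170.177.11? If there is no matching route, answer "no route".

Routes whose prefix contains 113.170.177.11:
  113.128.0.0/10 (113.128.0.0 - 113.191.255.255) -> 157.148.68.3
  113.168.0.0/13 (113.168.0.0 - 113.175.255.255) -> 157.148.68.50
  113.168.0.0/14 (113.168.0.0 - 113.171.255.255) -> 157.148.68.246
  113.170.0.0/15 (113.170.0.0 - 113.171.255.255) -> 157.148.68.82
More-specific entries that do NOT match:
  113.170.177.32/28 (113.170.177.32 - 113.170.177.47) does not contain 113.170.177.11
  113.170.177.128/27 (113.170.177.128 - 113.170.177.159) does not contain 113.170.177.11
  113.170.177.64/26 (113.170.177.64 - 113.170.177.127) does not contain 113.170.177.11
  113.170.184.0/22 (113.170.184.0 - 113.170.187.255) does not contain 113.170.177.11
  113.170.240.0/22 (113.170.240.0 - 113.170.243.255) does not contain 113.170.177.11
  113.168.128.0/17 (113.168.128.0 - 113.168.255.255) does not contain 113.170.177.11
Longest matching prefix is /15 -> next hop 157.148.68.82.

157.148.68.82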